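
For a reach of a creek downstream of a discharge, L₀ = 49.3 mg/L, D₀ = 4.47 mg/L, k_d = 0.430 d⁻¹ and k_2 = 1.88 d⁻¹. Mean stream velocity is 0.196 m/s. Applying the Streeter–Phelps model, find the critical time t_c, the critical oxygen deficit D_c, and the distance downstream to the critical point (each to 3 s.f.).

t_c ≈ 0.766 d; D_c ≈ 8.11 mg/L; x_c ≈ 13.0 km

t_c = [1/(k_2−k_d)] ln[(k_2/k_d)(1 − D₀(k_2−k_d)/(k_d L₀))]
= [1/(1.88−0.430)] ln[(1.88/0.430)(1 − 4.47×1.450/(0.430×49.3))]
= (1/1.450) ln[4.372 × 0.6943] = 0.6897 × ln(3.035) = 0.6897 × 1.110 = 0.7657 d.
L(t_c) = L₀ e^(−k_d t_c) = 49.3 × 0.7194 = 35.47 mg/L, and at the critical point k_2 D_c = k_d L, so D_c = (0.430/1.88) × 35.47 = 8.113 mg/L.
x_c = v t_c = 0.196 m/s × 0.7657 d × 86400 s/d = 12970 m ≈ 13.0 km.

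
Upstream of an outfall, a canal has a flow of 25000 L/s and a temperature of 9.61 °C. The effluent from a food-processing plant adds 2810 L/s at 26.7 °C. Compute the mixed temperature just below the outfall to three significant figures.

Flow-weighted mixing: C = (Q_r C_r + Q_w C_w)/(Q_r + Q_w)
= (25000×9.61 + 2810×26.7)/(25000 + 2810) = 315300/27810 = 11.34 °C.

11.3 °C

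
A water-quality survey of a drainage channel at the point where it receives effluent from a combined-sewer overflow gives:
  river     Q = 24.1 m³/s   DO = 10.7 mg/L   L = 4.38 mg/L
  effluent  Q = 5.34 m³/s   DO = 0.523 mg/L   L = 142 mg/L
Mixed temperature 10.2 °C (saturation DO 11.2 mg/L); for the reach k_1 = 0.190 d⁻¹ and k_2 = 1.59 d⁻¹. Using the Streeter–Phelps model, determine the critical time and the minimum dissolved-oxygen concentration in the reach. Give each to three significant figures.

Mixed DO = (24.1×10.7 + 5.34×0.523)/(24.1+5.34) = 260.7/29.44 = 8.854 mg/L.
Mixed L₀ = (24.1×4.38 + 5.34×142)/(29.44) = 863.8/29.44 = 29.34 mg/L.
Initial deficit D₀ = C_s − DO₀ = 11.2 − 8.854 = 2.346 mg/L.
t_c = (1/1.400) ln[(1.59/0.190)(1 − 2.346×1.400/(0.190×29.34))] = 0.7143 × ln(3.438) = 0.8822 d.
D_c = (0.190/1.59) × 29.34 × e^(−0.190×0.8822) = 0.1195 × 29.34 × 0.8457 = 2.965 mg/L.
Minimum DO = 11.2 − 2.965 = 8.235 mg/L.

t_c ≈ 0.882 d; minimum DO ≈ 8.23 mg/L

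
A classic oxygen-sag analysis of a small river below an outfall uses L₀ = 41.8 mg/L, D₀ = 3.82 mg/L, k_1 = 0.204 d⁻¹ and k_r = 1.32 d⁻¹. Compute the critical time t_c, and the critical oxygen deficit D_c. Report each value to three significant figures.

t_c = [1/(k_r−k_1)] ln[(k_r/k_1)(1 − D₀(k_r−k_1)/(k_1 L₀))]
= [1/(1.32−0.204)] ln[(1.32/0.204)(1 − 3.82×1.116/(0.204×41.8))]
= (1/1.116) ln[6.471 × 0.5001] = 0.8961 × ln(3.236) = 0.8961 × 1.174 = 1.052 d.
D_c = (k_1/k_r) L₀ e^(−k_1 t_c) = (0.204/1.32) × 41.8 × e^(−0.204×1.052) = 0.1545 × 41.8 × 0.8068 = 5.212 mg/L.

t_c ≈ 1.05 d; D_c ≈ 5.21 mg/L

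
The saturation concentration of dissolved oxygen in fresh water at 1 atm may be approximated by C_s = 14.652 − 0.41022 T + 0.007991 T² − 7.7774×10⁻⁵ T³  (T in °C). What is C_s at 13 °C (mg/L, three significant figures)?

C_s = 14.652 − 0.41022×13 + 0.007991×13² − 7.7774×10⁻⁵×13³ = 10.50 mg/L.

C_s ≈ 10.5 mg/L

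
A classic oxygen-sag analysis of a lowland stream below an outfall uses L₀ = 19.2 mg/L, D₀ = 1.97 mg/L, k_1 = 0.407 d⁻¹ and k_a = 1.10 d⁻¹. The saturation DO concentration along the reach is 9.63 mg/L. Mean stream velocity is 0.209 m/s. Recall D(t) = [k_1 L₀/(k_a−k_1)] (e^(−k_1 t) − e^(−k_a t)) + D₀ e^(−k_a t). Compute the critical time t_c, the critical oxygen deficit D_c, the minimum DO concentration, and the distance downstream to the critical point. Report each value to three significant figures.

t_c ≈ 1.16 d; D_c ≈ 4.43 mg/L; min DO ≈ 5.20 mg/L; x_c ≈ 20.9 km

At the critical point dD/dt = 0, so k_1 L₀ e^(−k_1 t) = k_a D. Substituting D(t) from the Streeter–Phelps equation and solving for t gives
t_c = ln[(k_a/k_1)(1 − D₀(k_a−k_1)/(k_1 L₀))] / (k_a−k_1).
Here k_a−k_1 = 0.6930 d⁻¹ and 1 − D₀(k_a−k_1)/(k_1 L₀) = 1 − 1.97×0.6930/(0.407×19.2) = 0.8253, so
t_c = ln(2.703 × 0.8253) / 0.6930 = 0.8022 / 0.6930 = 1.158 d.
D_c = (k_1/k_a) L₀ e^(−k_1 t_c) = (0.407/1.10) × 19.2 × e^(−0.407×1.158) = 0.3700 × 19.2 × 0.6243 = 4.435 mg/L.
Minimum DO = C_s − D_c = 9.63 − 4.435 = 5.195 mg/L.
x_c = v t_c = 0.209 m/s × 1.158 d × 86400 s/d = 20900 m ≈ 20.9 km.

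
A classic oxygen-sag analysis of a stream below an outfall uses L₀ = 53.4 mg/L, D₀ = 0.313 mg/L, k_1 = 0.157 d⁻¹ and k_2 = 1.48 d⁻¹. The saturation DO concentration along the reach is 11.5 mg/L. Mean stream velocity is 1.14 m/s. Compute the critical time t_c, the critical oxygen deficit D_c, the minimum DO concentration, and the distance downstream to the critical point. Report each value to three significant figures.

t_c = [1/(k_2−k_1)] ln[(k_2/k_1)(1 − D₀(k_2−k_1)/(k_1 L₀))]
= [1/(1.48−0.157)] ln[(1.48/0.157)(1 − 0.313×1.323/(0.157×53.4))]
= (1/1.323) ln[9.427 × 0.9506] = 0.7559 × ln(8.961) = 0.7559 × 2.193 = 1.658 d.
L(t_c) = L₀ e^(−k_1 t_c) = 53.4 × 0.7709 = 41.16 mg/L, and at the critical point k_2 D_c = k_1 L, so D_c = (0.157/1.48) × 41.16 = 4.367 mg/L.
Minimum DO = C_s − D_c = 11.5 − 4.367 = 7.133 mg/L.
x_c = v t_c = 1.14 m/s × 1.658 d × 86400 s/d = 163300 m ≈ 163 km.

t_c ≈ 1.66 d; D_c ≈ 4.37 mg/L; min DO ≈ 7.13 mg/L; x_c ≈ 163 km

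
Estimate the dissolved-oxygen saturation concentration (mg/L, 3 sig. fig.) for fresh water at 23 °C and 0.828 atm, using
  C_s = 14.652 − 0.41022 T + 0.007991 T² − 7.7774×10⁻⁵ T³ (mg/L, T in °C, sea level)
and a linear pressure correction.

C_s ≈ 7.04 mg/L

At sea level: C_s = 14.652 − 0.41022×23 + 0.007991×23² − 7.7774×10⁻⁵×23³ = 8.498 mg/L.
Pressure correction: C_s' = 8.498 × 0.828 = 7.036 mg/L.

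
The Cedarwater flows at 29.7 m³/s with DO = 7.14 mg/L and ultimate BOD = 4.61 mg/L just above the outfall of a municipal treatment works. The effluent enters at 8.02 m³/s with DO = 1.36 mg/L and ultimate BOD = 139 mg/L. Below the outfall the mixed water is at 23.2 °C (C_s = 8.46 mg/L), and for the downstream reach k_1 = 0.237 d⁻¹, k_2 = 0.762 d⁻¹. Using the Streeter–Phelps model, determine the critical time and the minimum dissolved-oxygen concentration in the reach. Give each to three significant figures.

t_c ≈ 1.87 d; minimum DO ≈ 1.83 mg/L

Mixed DO = (29.7×7.14 + 8.02×1.36)/(29.7+8.02) = 223.0/37.72 = 5.911 mg/L.
Mixed L₀ = (29.7×4.61 + 8.02×139)/(37.72) = 1252/37.72 = 33.18 mg/L.
Initial deficit D₀ = C_s − DO₀ = 8.46 − 5.911 = 2.549 mg/L.
t_c = (1/0.5250) ln[(0.762/0.237)(1 − 2.549×0.5250/(0.237×33.18))] = 1.905 × ln(2.668) = 1.869 d.
D_c = (0.237/0.762) × 33.18 × e^(−0.237×1.869) = 0.3110 × 33.18 × 0.6421 = 6.627 mg/L.
Minimum DO = 8.46 − 6.627 = 1.833 mg/L.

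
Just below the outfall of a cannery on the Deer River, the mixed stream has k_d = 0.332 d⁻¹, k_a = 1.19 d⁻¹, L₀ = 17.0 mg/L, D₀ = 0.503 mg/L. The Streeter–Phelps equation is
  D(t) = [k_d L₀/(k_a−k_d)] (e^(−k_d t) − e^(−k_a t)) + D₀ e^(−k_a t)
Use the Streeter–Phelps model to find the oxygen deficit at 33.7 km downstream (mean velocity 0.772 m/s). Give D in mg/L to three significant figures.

D ≈ 2.23 mg/L

Travel time t = x/v = 33.7 km / (0.772 m/s) = 33700 m / 0.772 m/s = 43650 s = 0.5052 d.
k_d L₀/(k_a−k_d) = 0.332×17.0/(1.19−0.332) = 5.644/0.8580 = 6.578 mg/L.
e^(−k_d t) = e^(−0.332×0.5052) = 0.8456; e^(−k_a t) = e^(−1.19×0.5052) = 0.5481.
D = 6.578 × (0.8456 − 0.5481) + 0.503 × 0.5481 = 1.957 + 0.2757 = 2.232 mg/L.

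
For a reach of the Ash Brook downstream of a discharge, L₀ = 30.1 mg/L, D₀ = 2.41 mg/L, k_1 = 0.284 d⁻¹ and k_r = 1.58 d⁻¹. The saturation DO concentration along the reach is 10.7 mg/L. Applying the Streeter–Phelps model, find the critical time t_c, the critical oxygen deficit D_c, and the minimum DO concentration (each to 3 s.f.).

t_c ≈ 0.973 d; D_c ≈ 4.10 mg/L; min DO ≈ 6.60 mg/L

At the critical point dD/dt = 0, so k_1 L₀ e^(−k_1 t) = k_r D. Substituting D(t) from the Streeter–Phelps equation and solving for t gives
t_c = ln[(k_r/k_1)(1 − D₀(k_r−k_1)/(k_1 L₀))] / (k_r−k_1).
Here k_r−k_1 = 1.296 d⁻¹ and 1 − D₀(k_r−k_1)/(k_1 L₀) = 1 − 2.41×1.296/(0.284×30.1) = 0.6346, so
t_c = ln(5.563 × 0.6346) / 1.296 = 1.261 / 1.296 = 0.9734 d.
D_c = (k_1/k_r) L₀ e^(−k_1 t_c) = (0.284/1.58) × 30.1 × e^(−0.284×0.9734) = 0.1797 × 30.1 × 0.7585 = 4.104 mg/L.
Minimum DO = C_s − D_c = 10.7 − 4.104 = 6.596 mg/L.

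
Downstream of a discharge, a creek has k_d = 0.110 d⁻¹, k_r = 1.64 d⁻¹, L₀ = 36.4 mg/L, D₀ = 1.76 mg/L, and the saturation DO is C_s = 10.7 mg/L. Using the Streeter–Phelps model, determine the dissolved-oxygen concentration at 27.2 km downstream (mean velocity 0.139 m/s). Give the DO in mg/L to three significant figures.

Travel time t = x/v = 27.2 km / (0.139 m/s) = 27200 m / 0.139 m/s = 195700 s = 2.265 d.
k_d L₀/(k_r−k_d) = 0.110×36.4/(1.64−0.110) = 4.004/1.530 = 2.617 mg/L.
e^(−k_d t) = e^(−0.110×2.265) = 0.7795; e^(−k_r t) = e^(−1.64×2.265) = 0.02437.
D = 2.617 × (0.7795 − 0.02437) + 1.76 × 0.02437 = 1.976 + 0.04289 = 2.019 mg/L.
DO = C_s − D = 10.7 − 2.019 = 8.681 mg/L.

DO ≈ 8.68 mg/L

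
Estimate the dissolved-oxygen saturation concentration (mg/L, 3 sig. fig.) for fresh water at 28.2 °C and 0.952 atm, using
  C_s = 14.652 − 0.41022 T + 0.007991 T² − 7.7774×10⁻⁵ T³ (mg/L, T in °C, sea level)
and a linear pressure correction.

C_s ≈ 7.33 mg/L

At sea level: C_s = 14.652 − 0.41022×28.2 + 0.007991×28.2² − 7.7774×10⁻⁵×28.2³ = 7.694 mg/L.
Pressure correction: C_s' = 7.694 × 0.952 = 7.325 mg/L.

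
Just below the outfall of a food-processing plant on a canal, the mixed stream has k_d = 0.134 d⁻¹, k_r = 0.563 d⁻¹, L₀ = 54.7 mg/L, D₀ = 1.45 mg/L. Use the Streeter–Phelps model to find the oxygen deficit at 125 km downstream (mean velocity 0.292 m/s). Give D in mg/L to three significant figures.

D ≈ 7.84 mg/L

Travel time t = x/v = 125 km / (0.292 m/s) = 125000 m / 0.292 m/s = 428100 s = 4.955 d.
k_d L₀/(k_r−k_d) = 0.134×54.7/(0.563−0.134) = 7.330/0.4290 = 17.09 mg/L.
e^(−k_d t) = e^(−0.134×4.955) = 0.5148; e^(−k_r t) = e^(−0.563×4.955) = 0.06145.
D = 17.09 × (0.5148 − 0.06145) + 1.45 × 0.06145 = 7.746 + 0.08911 = 7.835 mg/L.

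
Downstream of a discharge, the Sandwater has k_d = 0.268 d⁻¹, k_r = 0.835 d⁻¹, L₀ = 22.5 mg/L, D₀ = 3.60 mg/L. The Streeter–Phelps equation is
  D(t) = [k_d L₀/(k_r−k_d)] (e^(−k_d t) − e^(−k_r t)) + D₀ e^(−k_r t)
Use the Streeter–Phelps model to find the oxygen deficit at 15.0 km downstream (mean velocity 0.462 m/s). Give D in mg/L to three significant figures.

Travel time t = x/v = 15.0 km / (0.462 m/s) = 15000 m / 0.462 m/s = 32470 s = 0.3758 d.
k_d L₀/(k_r−k_d) = 0.268×22.5/(0.835−0.268) = 6.030/0.5670 = 10.63 mg/L.
e^(−k_d t) = e^(−0.268×0.3758) = 0.9042; e^(−k_r t) = e^(−0.835×0.3758) = 0.7307.
D = 10.63 × (0.9042 − 0.7307) + 3.60 × 0.7307 = 1.845 + 2.630 = 4.476 mg/L.

D ≈ 4.48 mg/L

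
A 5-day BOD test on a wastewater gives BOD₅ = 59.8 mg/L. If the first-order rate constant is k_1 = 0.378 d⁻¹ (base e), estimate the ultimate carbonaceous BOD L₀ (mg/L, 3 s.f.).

BOD₅ = L₀(1 − e^(−5k_1)) ⇒ L₀ = BOD₅ / (1 − e^(−5×0.378))
= 59.8 / (1 − 0.1511) = 59.8 / 0.8489 = 70.44 mg/L.

L₀ ≈ 70.4 mg/L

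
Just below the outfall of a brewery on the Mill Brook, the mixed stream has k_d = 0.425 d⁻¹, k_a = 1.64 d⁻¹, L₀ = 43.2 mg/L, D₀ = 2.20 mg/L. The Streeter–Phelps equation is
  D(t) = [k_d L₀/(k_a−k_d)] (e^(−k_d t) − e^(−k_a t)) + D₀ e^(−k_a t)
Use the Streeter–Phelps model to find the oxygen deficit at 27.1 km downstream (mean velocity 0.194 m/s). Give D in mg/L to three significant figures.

D ≈ 6.69 mg/L

Travel time t = x/v = 27.1 km / (0.194 m/s) = 27100 m / 0.194 m/s = 139700 s = 1.617 d.
k_d L₀/(k_a−k_d) = 0.425×43.2/(1.64−0.425) = 18.36/1.215 = 15.11 mg/L.
e^(−k_d t) = e^(−0.425×1.617) = 0.5030; e^(−k_a t) = e^(−1.64×1.617) = 0.07054.
D = 15.11 × (0.5030 − 0.07054) + 2.20 × 0.07054 = 6.535 + 0.1552 = 6.690 mg/L.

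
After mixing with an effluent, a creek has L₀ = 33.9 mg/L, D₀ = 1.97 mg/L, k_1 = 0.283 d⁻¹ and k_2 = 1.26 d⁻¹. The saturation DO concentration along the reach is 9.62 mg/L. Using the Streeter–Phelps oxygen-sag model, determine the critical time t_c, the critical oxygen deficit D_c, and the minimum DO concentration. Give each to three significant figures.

t_c = [1/(k_2−k_1)] ln[(k_2/k_1)(1 − D₀(k_2−k_1)/(k_1 L₀))]
= [1/(1.26−0.283)] ln[(1.26/0.283)(1 − 1.97×0.9770/(0.283×33.9))]
= (1/0.9770) ln[4.452 × 0.7994] = 1.024 × ln(3.559) = 1.024 × 1.270 = 1.299 d.
D_c = (k_1/k_2) L₀ e^(−k_1 t_c) = (0.283/1.26) × 33.9 × e^(−0.283×1.299) = 0.2246 × 33.9 × 0.6923 = 5.271 mg/L.
Minimum DO = C_s − D_c = 9.62 − 5.271 = 4.349 mg/L.

t_c ≈ 1.30 d; D_c ≈ 5.27 mg/L; min DO ≈ 4.35 mg/L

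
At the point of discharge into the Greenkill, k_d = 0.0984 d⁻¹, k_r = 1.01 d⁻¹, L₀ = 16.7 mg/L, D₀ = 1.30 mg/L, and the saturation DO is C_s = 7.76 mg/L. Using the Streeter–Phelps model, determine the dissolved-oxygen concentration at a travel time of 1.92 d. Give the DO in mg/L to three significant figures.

DO ≈ 6.34 mg/L

k_d L₀/(k_r−k_d) = 0.0984×16.7/(1.01−0.0984) = 1.643/0.9116 = 1.803 mg/L.
e^(−k_d t) = e^(−0.0984×1.920) = 0.8278; e^(−k_r t) = e^(−1.01×1.920) = 0.1438.
D = 1.803 × (0.8278 − 0.1438) + 1.30 × 0.1438 = 1.233 + 0.1870 = 1.420 mg/L.
DO = C_s − D = 7.76 − 1.420 = 6.340 mg/L.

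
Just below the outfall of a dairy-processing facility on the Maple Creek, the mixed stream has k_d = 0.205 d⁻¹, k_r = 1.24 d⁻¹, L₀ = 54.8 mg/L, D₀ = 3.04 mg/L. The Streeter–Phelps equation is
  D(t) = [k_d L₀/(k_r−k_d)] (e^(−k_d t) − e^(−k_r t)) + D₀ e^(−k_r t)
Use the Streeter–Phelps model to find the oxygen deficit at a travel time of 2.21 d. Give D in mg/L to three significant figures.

k_d L₀/(k_r−k_d) = 0.205×54.8/(1.24−0.205) = 11.23/1.035 = 10.85 mg/L.
e^(−k_d t) = e^(−0.205×2.210) = 0.6357; e^(−k_r t) = e^(−1.24×2.210) = 0.06454.
D = 10.85 × (0.6357 − 0.06454) + 3.04 × 0.06454 = 6.199 + 0.1962 = 6.395 mg/L.

D ≈ 6.40 mg/L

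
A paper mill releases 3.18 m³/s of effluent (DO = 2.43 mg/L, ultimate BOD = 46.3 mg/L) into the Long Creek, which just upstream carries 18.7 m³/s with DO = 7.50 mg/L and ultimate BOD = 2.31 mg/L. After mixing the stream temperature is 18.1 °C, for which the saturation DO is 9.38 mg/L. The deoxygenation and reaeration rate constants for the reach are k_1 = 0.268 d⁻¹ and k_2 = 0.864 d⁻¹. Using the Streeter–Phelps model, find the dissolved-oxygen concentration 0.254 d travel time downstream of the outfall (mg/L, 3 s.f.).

DO ≈ 6.77 mg/L

Mixed DO = (18.7×7.50 + 3.18×2.43)/(18.7+3.18) = 148.0/21.88 = 6.763 mg/L.
Mixed L₀ = (18.7×2.31 + 3.18×46.3)/(21.88) = 190.4/21.88 = 8.703 mg/L.
Initial deficit D₀ = C_s − DO₀ = 9.38 − 6.763 = 2.617 mg/L.
D(0.254) = [0.268×8.703/(0.864−0.268)](e^(−0.268×0.254) − e^(−0.864×0.254)) + 2.617 e^(−0.864×0.254)
= 3.914 × (0.9342 − 0.8030) + 2.617 × 0.8030 = 2.615 mg/L.
DO = 9.38 − 2.615 = 6.765 mg/L.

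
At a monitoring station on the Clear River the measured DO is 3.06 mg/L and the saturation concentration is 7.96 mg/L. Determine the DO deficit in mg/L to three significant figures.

D ≈ 4.90 mg/L

D = C_s − C = 7.96 − 3.06 = 4.90 mg/L.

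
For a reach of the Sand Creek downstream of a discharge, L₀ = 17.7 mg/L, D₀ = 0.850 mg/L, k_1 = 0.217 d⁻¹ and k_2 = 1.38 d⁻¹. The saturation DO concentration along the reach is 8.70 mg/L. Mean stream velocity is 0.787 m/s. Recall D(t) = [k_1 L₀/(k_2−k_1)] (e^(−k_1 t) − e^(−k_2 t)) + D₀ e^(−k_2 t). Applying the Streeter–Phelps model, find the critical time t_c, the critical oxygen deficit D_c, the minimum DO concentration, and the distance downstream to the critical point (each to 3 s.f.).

At the critical point dD/dt = 0, so k_1 L₀ e^(−k_1 t) = k_2 D. Substituting D(t) from the Streeter–Phelps equation and solving for t gives
t_c = ln[(k_2/k_1)(1 − D₀(k_2−k_1)/(k_1 L₀))] / (k_2−k_1).
Here k_2−k_1 = 1.163 d⁻¹ and 1 − D₀(k_2−k_1)/(k_1 L₀) = 1 − 0.850×1.163/(0.217×17.7) = 0.7426, so
t_c = ln(6.359 × 0.7426) / 1.163 = 1.552 / 1.163 = 1.335 d.
L(t_c) = L₀ e^(−k_1 t_c) = 17.7 × 0.7485 = 13.25 mg/L, and at the critical point k_2 D_c = k_1 L, so D_c = (0.217/1.38) × 13.25 = 2.083 mg/L.
Minimum DO = C_s − D_c = 8.70 − 2.083 = 6.617 mg/L.
x_c = v t_c = 0.787 m/s × 1.335 d × 86400 s/d = 90760 m ≈ 90.8 km.

t_c ≈ 1.33 d; D_c ≈ 2.08 mg/L; min DO ≈ 6.62 mg/L; x_c ≈ 90.8 km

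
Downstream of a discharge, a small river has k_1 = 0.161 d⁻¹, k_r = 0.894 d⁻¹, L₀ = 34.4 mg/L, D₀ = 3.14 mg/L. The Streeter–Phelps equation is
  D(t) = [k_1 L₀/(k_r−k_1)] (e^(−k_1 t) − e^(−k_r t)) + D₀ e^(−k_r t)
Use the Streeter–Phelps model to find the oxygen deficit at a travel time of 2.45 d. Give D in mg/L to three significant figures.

D ≈ 4.60 mg/L

k_1 L₀/(k_r−k_1) = 0.161×34.4/(0.894−0.161) = 5.538/0.7330 = 7.556 mg/L.
e^(−k_1 t) = e^(−0.161×2.450) = 0.6741; e^(−k_r t) = e^(−0.894×2.450) = 0.1119.
D = 7.556 × (0.6741 − 0.1119) + 3.14 × 0.1119 = 4.248 + 0.3513 = 4.599 mg/L.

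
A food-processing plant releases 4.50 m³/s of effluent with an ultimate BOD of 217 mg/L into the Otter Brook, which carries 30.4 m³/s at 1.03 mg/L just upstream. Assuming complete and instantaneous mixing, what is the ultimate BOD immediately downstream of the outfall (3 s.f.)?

Flow-weighted mixing: C = (Q_r C_r + Q_w C_w)/(Q_r + Q_w)
= (30.4×1.03 + 4.50×217)/(30.4 + 4.50) = 1008/34.90 = 28.88 mg/L.

28.9 mg/L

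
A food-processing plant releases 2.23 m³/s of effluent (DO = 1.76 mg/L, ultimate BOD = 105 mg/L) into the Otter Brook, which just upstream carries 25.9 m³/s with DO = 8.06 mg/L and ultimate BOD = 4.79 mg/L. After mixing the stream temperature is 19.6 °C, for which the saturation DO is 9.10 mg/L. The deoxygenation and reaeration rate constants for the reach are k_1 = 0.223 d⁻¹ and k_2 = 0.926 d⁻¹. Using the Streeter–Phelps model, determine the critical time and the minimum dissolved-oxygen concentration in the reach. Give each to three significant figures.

Mixed DO = (25.9×8.06 + 2.23×1.76)/(25.9+2.23) = 212.7/28.13 = 7.561 mg/L.
Mixed L₀ = (25.9×4.79 + 2.23×105)/(28.13) = 358.2/28.13 = 12.73 mg/L.
Initial deficit D₀ = C_s − DO₀ = 9.10 − 7.561 = 1.539 mg/L.
t_c = (1/0.7030) ln[(0.926/0.223)(1 − 1.539×0.7030/(0.223×12.73))] = 1.422 × ln(2.570) = 1.343 d.
D_c = (0.223/0.926) × 12.73 × e^(−0.223×1.343) = 0.2408 × 12.73 × 0.7413 = 2.273 mg/L.
Minimum DO = 9.10 − 2.273 = 6.827 mg/L.

t_c ≈ 1.34 d; minimum DO ≈ 6.83 mg/L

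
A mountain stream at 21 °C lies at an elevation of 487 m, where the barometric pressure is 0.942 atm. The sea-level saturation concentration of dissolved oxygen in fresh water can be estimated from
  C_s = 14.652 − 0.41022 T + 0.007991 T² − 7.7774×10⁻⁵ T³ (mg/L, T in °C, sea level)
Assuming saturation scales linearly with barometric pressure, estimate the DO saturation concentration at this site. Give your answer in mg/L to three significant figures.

At sea level: C_s = 14.652 − 0.41022×21 + 0.007991×21² − 7.7774×10⁻⁵×21³ = 8.841 mg/L.
Pressure correction: C_s' = 8.841 × 0.942 = 8.328 mg/L.

C_s ≈ 8.33 mg/L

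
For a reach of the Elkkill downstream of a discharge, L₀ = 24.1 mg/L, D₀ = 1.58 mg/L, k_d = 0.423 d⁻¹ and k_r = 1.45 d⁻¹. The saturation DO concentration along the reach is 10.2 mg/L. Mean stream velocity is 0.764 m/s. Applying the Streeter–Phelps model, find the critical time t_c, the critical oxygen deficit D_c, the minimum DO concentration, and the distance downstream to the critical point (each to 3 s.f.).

With k_r/k_d = 3.428 and 1 − D₀(k_r−k_d)/(k_d L₀) = 0.8408,
t_c = ln(3.428 × 0.8408) / (1.45 − 0.423) = ln(2.882) / 1.027 = 1.059/1.027 = 1.031 d.
D_c = (k_d/k_r) L₀ e^(−k_d t_c) = (0.423/1.45) × 24.1 × e^(−0.423×1.031) = 0.2917 × 24.1 × 0.6466 = 4.546 mg/L.
Minimum DO = C_s − D_c = 10.2 − 4.546 = 5.654 mg/L.
x_c = v t_c = 0.764 m/s × 1.031 d × 86400 s/d = 68040 m ≈ 68.0 km.

t_c ≈ 1.03 d; D_c ≈ 4.55 mg/L; min DO ≈ 5.65 mg/L; x_c ≈ 68.0 km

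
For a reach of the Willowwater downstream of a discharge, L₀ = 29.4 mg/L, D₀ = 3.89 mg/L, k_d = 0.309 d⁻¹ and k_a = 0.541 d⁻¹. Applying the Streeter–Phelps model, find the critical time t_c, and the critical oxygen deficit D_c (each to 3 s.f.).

t_c ≈ 1.96 d; D_c ≈ 9.16 mg/L

t_c = [1/(k_a−k_d)] ln[(k_a/k_d)(1 − D₀(k_a−k_d)/(k_d L₀))]
= [1/(0.541−0.309)] ln[(0.541/0.309)(1 − 3.89×0.2320/(0.309×29.4))]
= (1/0.2320) ln[1.751 × 0.9007] = 4.310 × ln(1.577) = 4.310 × 0.4554 = 1.963 d.
L(t_c) = L₀ e^(−k_d t_c) = 29.4 × 0.5452 = 16.03 mg/L, and at the critical point k_a D_c = k_d L, so D_c = (0.309/0.541) × 16.03 = 9.155 mg/L.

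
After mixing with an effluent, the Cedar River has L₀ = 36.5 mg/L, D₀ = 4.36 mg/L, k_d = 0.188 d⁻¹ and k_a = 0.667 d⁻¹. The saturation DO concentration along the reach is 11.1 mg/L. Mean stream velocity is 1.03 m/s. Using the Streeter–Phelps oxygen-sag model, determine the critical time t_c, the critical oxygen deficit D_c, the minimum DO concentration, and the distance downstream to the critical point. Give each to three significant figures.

t_c ≈ 1.89 d; D_c ≈ 7.22 mg/L; min DO ≈ 3.88 mg/L; x_c ≈ 168 km

At the critical point dD/dt = 0, so k_d L₀ e^(−k_d t) = k_a D. Substituting D(t) from the Streeter–Phelps equation and solving for t gives
t_c = ln[(k_a/k_d)(1 − D₀(k_a−k_d)/(k_d L₀))] / (k_a−k_d).
Here k_a−k_d = 0.4790 d⁻¹ and 1 − D₀(k_a−k_d)/(k_d L₀) = 1 − 4.36×0.4790/(0.188×36.5) = 0.6957, so
t_c = ln(3.548 × 0.6957) / 0.4790 = 0.9034 / 0.4790 = 1.886 d.
L(t_c) = L₀ e^(−k_d t_c) = 36.5 × 0.7015 = 25.60 mg/L, and at the critical point k_a D_c = k_d L, so D_c = (0.188/0.667) × 25.60 = 7.217 mg/L.
Minimum DO = C_s − D_c = 11.1 − 7.217 = 3.883 mg/L.
x_c = v t_c = 1.03 m/s × 1.886 d × 86400 s/d = 167800 m ≈ 168 km.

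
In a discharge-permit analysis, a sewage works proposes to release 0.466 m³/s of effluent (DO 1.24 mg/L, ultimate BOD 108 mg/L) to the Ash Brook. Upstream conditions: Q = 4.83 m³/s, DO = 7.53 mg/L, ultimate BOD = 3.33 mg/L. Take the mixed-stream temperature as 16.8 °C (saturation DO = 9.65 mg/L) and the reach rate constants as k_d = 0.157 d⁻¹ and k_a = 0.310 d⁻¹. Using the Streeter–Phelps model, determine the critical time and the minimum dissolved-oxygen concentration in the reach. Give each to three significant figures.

Mixed DO = (4.83×7.53 + 0.466×1.24)/(4.83+0.466) = 36.95/5.296 = 6.977 mg/L.
Mixed L₀ = (4.83×3.33 + 0.466×108)/(5.296) = 66.41/5.296 = 12.54 mg/L.
Initial deficit D₀ = C_s − DO₀ = 9.65 − 6.977 = 2.673 mg/L.
t_c = (1/0.1530) ln[(0.310/0.157)(1 − 2.673×0.1530/(0.157×12.54))] = 6.536 × ln(1.564) = 2.924 d.
D_c = (0.157/0.310) × 12.54 × e^(−0.157×2.924) = 0.5065 × 12.54 × 0.6318 = 4.013 mg/L.
Minimum DO = 9.65 − 4.013 = 5.637 mg/L.

t_c ≈ 2.92 d; minimum DO ≈ 5.64 mg/L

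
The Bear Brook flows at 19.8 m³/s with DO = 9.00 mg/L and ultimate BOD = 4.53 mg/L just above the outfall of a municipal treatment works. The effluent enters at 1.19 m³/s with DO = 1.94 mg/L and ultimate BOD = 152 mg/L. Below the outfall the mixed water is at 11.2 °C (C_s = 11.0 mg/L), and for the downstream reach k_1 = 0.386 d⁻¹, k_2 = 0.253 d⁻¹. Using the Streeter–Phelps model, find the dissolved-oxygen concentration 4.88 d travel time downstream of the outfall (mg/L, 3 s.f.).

DO ≈ 5.10 mg/L

Mixed DO = (19.8×9.00 + 1.19×1.94)/(19.8+1.19) = 180.5/20.99 = 8.600 mg/L.
Mixed L₀ = (19.8×4.53 + 1.19×152)/(20.99) = 270.6/20.99 = 12.89 mg/L.
Initial deficit D₀ = C_s − DO₀ = 11.0 − 8.600 = 2.400 mg/L.
D(4.88) = [0.386×12.89/(0.253−0.386)](e^(−0.386×4.88) − e^(−0.253×4.88)) + 2.400 e^(−0.253×4.88)
= -37.41 × (0.1520 − 0.2909) + 2.400 × 0.2909 = 5.895 mg/L.
DO = 11.0 − 5.895 = 5.105 mg/L.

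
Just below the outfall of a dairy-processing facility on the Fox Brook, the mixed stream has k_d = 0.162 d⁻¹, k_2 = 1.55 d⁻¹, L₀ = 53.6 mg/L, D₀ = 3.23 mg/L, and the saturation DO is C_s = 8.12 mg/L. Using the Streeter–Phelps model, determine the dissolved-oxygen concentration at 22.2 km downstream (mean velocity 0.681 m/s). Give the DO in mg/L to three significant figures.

DO ≈ 3.92 mg/L

Travel time t = x/v = 22.2 km / (0.681 m/s) = 22200 m / 0.681 m/s = 32600 s = 0.3773 d.
k_d L₀/(k_2−k_d) = 0.162×53.6/(1.55−0.162) = 8.683/1.388 = 6.256 mg/L.
e^(−k_d t) = e^(−0.162×0.3773) = 0.9407; e^(−k_2 t) = e^(−1.55×0.3773) = 0.5572.
D = 6.256 × (0.9407 − 0.5572) + 3.23 × 0.5572 = 2.399 + 1.800 = 4.199 mg/L.
DO = C_s − D = 8.12 − 4.199 = 3.921 mg/L.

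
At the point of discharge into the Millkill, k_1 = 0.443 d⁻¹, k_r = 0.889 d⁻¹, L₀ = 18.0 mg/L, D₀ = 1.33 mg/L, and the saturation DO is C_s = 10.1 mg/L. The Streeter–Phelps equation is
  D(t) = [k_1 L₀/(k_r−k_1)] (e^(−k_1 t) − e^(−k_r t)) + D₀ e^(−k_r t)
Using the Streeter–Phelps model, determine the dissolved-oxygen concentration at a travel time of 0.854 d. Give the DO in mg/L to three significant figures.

k_1 L₀/(k_r−k_1) = 0.443×18.0/(0.889−0.443) = 7.974/0.4460 = 17.88 mg/L.
e^(−k_1 t) = e^(−0.443×0.8540) = 0.6850; e^(−k_r t) = e^(−0.889×0.8540) = 0.4680.
D = 17.88 × (0.6850 − 0.4680) + 1.33 × 0.4680 = 3.879 + 0.6225 = 4.502 mg/L.
DO = C_s − D = 10.1 − 4.502 = 5.598 mg/L.

DO ≈ 5.60 mg/L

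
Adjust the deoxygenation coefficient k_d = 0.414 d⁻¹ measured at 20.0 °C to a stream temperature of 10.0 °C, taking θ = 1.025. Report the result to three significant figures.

k_d ≈ 0.323 d⁻¹

k_d(T₂) = k_d(T₁) · θ^(T₂−T₁) = 0.414 × 1.025^(10.0−20.0)
= 0.414 × 1.025^-10.0 = 0.414 × 0.7812 = 0.3234 d⁻¹.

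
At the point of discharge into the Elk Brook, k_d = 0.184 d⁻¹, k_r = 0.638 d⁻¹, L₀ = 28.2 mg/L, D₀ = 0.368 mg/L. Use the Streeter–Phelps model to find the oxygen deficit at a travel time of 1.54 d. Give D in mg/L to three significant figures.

k_d L₀/(k_r−k_d) = 0.184×28.2/(0.638−0.184) = 5.189/0.4540 = 11.43 mg/L.
e^(−k_d t) = e^(−0.184×1.540) = 0.7532; e^(−k_r t) = e^(−0.638×1.540) = 0.3744.
D = 11.43 × (0.7532 − 0.3744) + 0.368 × 0.3744 = 4.330 + 0.1378 = 4.468 mg/L.

D ≈ 4.47 mg/L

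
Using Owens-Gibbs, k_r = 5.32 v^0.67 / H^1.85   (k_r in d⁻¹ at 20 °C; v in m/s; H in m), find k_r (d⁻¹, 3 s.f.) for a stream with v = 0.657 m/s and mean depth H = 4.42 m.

k_r ≈ 0.257 d⁻¹

k_r = 5.32 × 0.657^0.67 / 4.42^1.85 = 5.32 × 0.7547 / 15.63 = 0.2568 d⁻¹.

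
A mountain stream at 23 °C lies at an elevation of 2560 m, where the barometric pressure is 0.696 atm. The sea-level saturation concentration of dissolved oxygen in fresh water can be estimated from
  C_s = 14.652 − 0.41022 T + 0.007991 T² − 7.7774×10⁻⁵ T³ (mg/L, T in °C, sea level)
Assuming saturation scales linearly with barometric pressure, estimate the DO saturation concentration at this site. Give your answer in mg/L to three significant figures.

At sea level: C_s = 14.652 − 0.41022×23 + 0.007991×23² − 7.7774×10⁻⁵×23³ = 8.498 mg/L.
Pressure correction: C_s' = 8.498 × 0.696 = 5.915 mg/L.

C_s ≈ 5.91 mg/L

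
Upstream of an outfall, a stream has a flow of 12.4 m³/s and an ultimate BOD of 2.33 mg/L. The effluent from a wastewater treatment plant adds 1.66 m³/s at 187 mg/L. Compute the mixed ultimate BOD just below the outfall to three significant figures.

Flow-weighted mixing: C = (Q_r C_r + Q_w C_w)/(Q_r + Q_w)
= (12.4×2.33 + 1.66×187)/(12.4 + 1.66) = 339.3/14.06 = 24.13 mg/L.

24.1 mg/L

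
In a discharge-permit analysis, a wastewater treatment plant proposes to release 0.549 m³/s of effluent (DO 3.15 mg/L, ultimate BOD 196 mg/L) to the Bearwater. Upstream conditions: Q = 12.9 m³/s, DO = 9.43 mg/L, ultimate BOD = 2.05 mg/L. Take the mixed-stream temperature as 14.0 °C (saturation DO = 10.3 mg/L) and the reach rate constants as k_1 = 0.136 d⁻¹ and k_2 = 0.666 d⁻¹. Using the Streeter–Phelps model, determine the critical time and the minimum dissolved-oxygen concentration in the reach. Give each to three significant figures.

Mixed DO = (12.9×9.43 + 0.549×3.15)/(12.9+0.549) = 123.4/13.45 = 9.174 mg/L.
Mixed L₀ = (12.9×2.05 + 0.549×196)/(13.45) = 134.0/13.45 = 9.967 mg/L.
Initial deficit D₀ = C_s − DO₀ = 10.3 − 9.174 = 1.126 mg/L.
t_c = (1/0.5300) ln[(0.666/0.136)(1 − 1.126×0.5300/(0.136×9.967))] = 1.887 × ln(2.740) = 1.902 d.
D_c = (0.136/0.666) × 9.967 × e^(−0.136×1.902) = 0.2042 × 9.967 × 0.7721 = 1.571 mg/L.
Minimum DO = 10.3 − 1.571 = 8.729 mg/L.

t_c ≈ 1.90 d; minimum DO ≈ 8.73 mg/L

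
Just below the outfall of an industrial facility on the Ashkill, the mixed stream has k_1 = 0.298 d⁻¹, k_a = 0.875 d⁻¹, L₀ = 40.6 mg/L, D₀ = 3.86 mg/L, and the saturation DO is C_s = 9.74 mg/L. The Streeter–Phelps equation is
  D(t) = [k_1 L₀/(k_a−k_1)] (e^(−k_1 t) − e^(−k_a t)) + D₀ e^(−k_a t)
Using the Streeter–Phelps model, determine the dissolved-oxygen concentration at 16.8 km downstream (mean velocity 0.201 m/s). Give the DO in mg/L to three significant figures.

DO ≈ 1.36 mg/L

Travel time t = x/v = 16.8 km / (0.201 m/s) = 16800 m / 0.201 m/s = 83580 s = 0.9674 d.
k_1 L₀/(k_a−k_1) = 0.298×40.6/(0.875−0.298) = 12.10/0.5770 = 20.97 mg/L.
e^(−k_1 t) = e^(−0.298×0.9674) = 0.7496; e^(−k_a t) = e^(−0.875×0.9674) = 0.4289.
D = 20.97 × (0.7496 − 0.4289) + 3.86 × 0.4289 = 6.723 + 1.656 = 8.379 mg/L.
DO = C_s − D = 9.74 − 8.379 = 1.361 mg/L.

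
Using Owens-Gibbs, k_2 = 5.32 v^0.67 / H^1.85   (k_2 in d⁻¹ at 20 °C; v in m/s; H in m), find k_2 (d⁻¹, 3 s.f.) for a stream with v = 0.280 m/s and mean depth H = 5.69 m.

k_2 ≈ 0.0909 d⁻¹

k_2 = 5.32 × 0.280^0.67 / 5.69^1.85 = 5.32 × 0.4262 / 24.94 = 0.09090 d⁻¹.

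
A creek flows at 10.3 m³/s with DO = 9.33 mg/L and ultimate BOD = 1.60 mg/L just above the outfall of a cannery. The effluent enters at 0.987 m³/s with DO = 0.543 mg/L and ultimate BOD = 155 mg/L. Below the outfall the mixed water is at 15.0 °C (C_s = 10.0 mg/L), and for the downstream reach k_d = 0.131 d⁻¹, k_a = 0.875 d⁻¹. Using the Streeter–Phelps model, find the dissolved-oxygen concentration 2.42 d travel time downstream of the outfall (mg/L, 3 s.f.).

Mixed DO = (10.3×9.33 + 0.987×0.543)/(10.3+0.987) = 96.63/11.29 = 8.562 mg/L.
Mixed L₀ = (10.3×1.60 + 0.987×155)/(11.29) = 169.5/11.29 = 15.01 mg/L.
Initial deficit D₀ = C_s − DO₀ = 10.0 − 8.562 = 1.438 mg/L.
D(2.42) = [0.131×15.01/(0.875−0.131)](e^(−0.131×2.42) − e^(−0.875×2.42)) + 1.438 e^(−0.875×2.42)
= 2.644 × (0.7283 − 0.1203) + 1.438 × 0.1203 = 1.780 mg/L.
DO = 10.0 − 1.780 = 8.220 mg/L.

DO ≈ 8.22 mg/L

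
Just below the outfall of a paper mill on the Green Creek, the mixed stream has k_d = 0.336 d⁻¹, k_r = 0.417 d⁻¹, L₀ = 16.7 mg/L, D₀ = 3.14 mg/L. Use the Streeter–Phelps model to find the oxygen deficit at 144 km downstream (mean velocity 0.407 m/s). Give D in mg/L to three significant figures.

D ≈ 5.51 mg/L

Travel time t = x/v = 144 km / (0.407 m/s) = 144000 m / 0.407 m/s = 353800 s = 4.095 d.
k_d L₀/(k_r−k_d) = 0.336×16.7/(0.417−0.336) = 5.611/0.08100 = 69.27 mg/L.
e^(−k_d t) = e^(−0.336×4.095) = 0.2526; e^(−k_r t) = e^(−0.417×4.095) = 0.1813.
D = 69.27 × (0.2526 − 0.1813) + 3.14 × 0.1813 = 4.940 + 0.5693 = 5.509 mg/L.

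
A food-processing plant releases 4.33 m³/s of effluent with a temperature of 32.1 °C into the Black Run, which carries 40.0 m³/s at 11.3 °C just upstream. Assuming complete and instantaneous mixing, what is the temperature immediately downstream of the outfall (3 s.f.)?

Flow-weighted mixing: C = (Q_r C_r + Q_w C_w)/(Q_r + Q_w)
= (40.0×11.3 + 4.33×32.1)/(40.0 + 4.33) = 591.0/44.33 = 13.33 °C.

13.3 °C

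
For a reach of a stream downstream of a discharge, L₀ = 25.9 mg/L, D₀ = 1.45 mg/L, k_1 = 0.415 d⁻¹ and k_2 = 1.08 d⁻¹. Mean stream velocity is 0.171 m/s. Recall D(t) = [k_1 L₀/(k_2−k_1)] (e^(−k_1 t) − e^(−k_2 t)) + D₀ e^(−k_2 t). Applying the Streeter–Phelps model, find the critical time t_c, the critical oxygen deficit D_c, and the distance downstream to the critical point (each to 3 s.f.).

At the critical point dD/dt = 0, so k_1 L₀ e^(−k_1 t) = k_2 D. Substituting D(t) from the Streeter–Phelps equation and solving for t gives
t_c = ln[(k_2/k_1)(1 − D₀(k_2−k_1)/(k_1 L₀))] / (k_2−k_1).
Here k_2−k_1 = 0.6650 d⁻¹ and 1 − D₀(k_2−k_1)/(k_1 L₀) = 1 − 1.45×0.6650/(0.415×25.9) = 0.9103, so
t_c = ln(2.602 × 0.9103) / 0.6650 = 0.8624 / 0.6650 = 1.297 d.
L(t_c) = L₀ e^(−k_1 t_c) = 25.9 × 0.5838 = 15.12 mg/L, and at the critical point k_2 D_c = k_1 L, so D_c = (0.415/1.08) × 15.12 = 5.810 mg/L.
x_c = v t_c = 0.171 m/s × 1.297 d × 86400 s/d = 19160 m ≈ 19.2 km.

t_c ≈ 1.30 d; D_c ≈ 5.81 mg/L; x_c ≈ 19.2 km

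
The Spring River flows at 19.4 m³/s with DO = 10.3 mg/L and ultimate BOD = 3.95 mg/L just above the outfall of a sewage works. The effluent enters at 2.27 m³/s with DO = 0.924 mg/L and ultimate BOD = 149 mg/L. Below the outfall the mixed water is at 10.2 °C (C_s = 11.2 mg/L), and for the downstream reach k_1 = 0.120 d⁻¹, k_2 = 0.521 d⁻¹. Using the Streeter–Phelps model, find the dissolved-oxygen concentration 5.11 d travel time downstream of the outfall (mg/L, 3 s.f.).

Mixed DO = (19.4×10.3 + 2.27×0.924)/(19.4+2.27) = 201.9/21.67 = 9.318 mg/L.
Mixed L₀ = (19.4×3.95 + 2.27×149)/(21.67) = 414.9/21.67 = 19.14 mg/L.
Initial deficit D₀ = C_s − DO₀ = 11.2 − 9.318 = 1.882 mg/L.
D(5.11) = [0.120×19.14/(0.521−0.120)](e^(−0.120×5.11) − e^(−0.521×5.11)) + 1.882 e^(−0.521×5.11)
= 5.729 × (0.5416 − 0.06979) + 1.882 × 0.06979 = 2.834 mg/L.
DO = 11.2 − 2.834 = 8.366 mg/L.

DO ≈ 8.37 mg/L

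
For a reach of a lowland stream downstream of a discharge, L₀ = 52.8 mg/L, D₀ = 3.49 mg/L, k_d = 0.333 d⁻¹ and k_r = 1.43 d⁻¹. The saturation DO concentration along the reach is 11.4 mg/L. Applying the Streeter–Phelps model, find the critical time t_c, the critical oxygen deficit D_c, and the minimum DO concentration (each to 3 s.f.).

t_c = [1/(k_r−k_d)] ln[(k_r/k_d)(1 − D₀(k_r−k_d)/(k_d L₀))]
= [1/(1.43−0.333)] ln[(1.43/0.333)(1 − 3.49×1.097/(0.333×52.8))]
= (1/1.097) ln[4.294 × 0.7823] = 0.9116 × ln(3.359) = 0.9116 × 1.212 = 1.105 d.
L(t_c) = L₀ e^(−k_d t_c) = 52.8 × 0.6922 = 36.55 mg/L, and at the critical point k_r D_c = k_d L, so D_c = (0.333/1.43) × 36.55 = 8.511 mg/L.
Minimum DO = C_s − D_c = 11.4 − 8.511 = 2.889 mg/L.

t_c ≈ 1.10 d; D_c ≈ 8.51 mg/L; min DO ≈ 2.89 mg/L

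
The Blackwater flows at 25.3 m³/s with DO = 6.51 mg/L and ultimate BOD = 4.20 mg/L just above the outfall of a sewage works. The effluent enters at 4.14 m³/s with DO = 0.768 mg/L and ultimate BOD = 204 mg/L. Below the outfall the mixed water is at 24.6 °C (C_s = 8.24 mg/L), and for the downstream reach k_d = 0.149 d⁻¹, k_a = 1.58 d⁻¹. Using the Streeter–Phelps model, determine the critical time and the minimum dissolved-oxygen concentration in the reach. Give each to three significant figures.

Mixed DO = (25.3×6.51 + 4.14×0.768)/(25.3+4.14) = 167.9/29.44 = 5.703 mg/L.
Mixed L₀ = (25.3×4.20 + 4.14×204)/(29.44) = 950.8/29.44 = 32.30 mg/L.
Initial deficit D₀ = C_s − DO₀ = 8.24 − 5.703 = 2.537 mg/L.
t_c = (1/1.431) ln[(1.58/0.149)(1 − 2.537×1.431/(0.149×32.30))] = 0.6988 × ln(2.603) = 0.6684 d.
D_c = (0.149/1.58) × 32.30 × e^(−0.149×0.6684) = 0.09430 × 32.30 × 0.9052 = 2.757 mg/L.
Minimum DO = 8.24 − 2.757 = 5.483 mg/L.

t_c ≈ 0.668 d; minimum DO ≈ 5.48 mg/L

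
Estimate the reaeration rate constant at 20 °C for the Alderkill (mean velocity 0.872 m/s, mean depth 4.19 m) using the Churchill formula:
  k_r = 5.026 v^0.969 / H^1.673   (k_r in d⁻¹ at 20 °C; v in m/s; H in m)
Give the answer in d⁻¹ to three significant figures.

k_r = 5.026 × 0.872^0.969 / 4.19^1.673 = 5.026 × 0.8757 / 10.99 = 0.4005 d⁻¹.

k_r ≈ 0.401 d⁻¹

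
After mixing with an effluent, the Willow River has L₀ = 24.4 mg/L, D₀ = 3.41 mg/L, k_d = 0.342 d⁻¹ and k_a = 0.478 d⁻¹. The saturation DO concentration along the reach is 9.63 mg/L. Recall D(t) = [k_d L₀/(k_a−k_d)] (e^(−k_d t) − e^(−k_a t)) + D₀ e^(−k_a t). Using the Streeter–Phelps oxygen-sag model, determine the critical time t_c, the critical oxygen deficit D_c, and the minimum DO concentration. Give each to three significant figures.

With k_a/k_d = 1.398 and 1 − D₀(k_a−k_d)/(k_d L₀) = 0.9444,
t_c = ln(1.398 × 0.9444) / (0.478 − 0.342) = ln(1.320) / 0.1360 = 0.2776/0.1360 = 2.041 d.
L(t_c) = L₀ e^(−k_d t_c) = 24.4 × 0.4975 = 12.14 mg/L, and at the critical point k_a D_c = k_d L, so D_c = (0.342/0.478) × 12.14 = 8.685 mg/L.
Minimum DO = C_s − D_c = 9.63 − 8.685 = 0.9446 mg/L.

t_c ≈ 2.04 d; D_c ≈ 8.69 mg/L; min DO ≈ 0.945 mg/L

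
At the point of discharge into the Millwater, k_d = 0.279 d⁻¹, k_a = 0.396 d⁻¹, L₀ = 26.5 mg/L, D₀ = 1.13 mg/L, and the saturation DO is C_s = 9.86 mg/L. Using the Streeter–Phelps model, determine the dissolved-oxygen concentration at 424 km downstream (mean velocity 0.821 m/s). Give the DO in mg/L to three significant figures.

DO ≈ 3.76 mg/L

Travel time t = x/v = 424 km / (0.821 m/s) = 424000 m / 0.821 m/s = 516400 s = 5.977 d.
k_d L₀/(k_a−k_d) = 0.279×26.5/(0.396−0.279) = 7.394/0.1170 = 63.19 mg/L.
e^(−k_d t) = e^(−0.279×5.977) = 0.1887; e^(−k_a t) = e^(−0.396×5.977) = 0.09376.
D = 63.19 × (0.1887 − 0.09376) + 1.13 × 0.09376 = 5.999 + 0.1059 = 6.105 mg/L.
DO = C_s − D = 9.86 − 6.105 = 3.755 mg/L.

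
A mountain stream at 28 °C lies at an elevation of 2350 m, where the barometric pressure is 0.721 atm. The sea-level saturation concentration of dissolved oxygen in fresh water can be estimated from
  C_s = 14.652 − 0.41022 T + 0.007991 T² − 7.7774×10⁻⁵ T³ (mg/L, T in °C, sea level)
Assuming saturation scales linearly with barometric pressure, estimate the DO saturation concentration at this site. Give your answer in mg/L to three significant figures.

At sea level: C_s = 14.652 − 0.41022×28 + 0.007991×28² − 7.7774×10⁻⁵×28³ = 7.723 mg/L.
Pressure correction: C_s' = 7.723 × 0.721 = 5.569 mg/L.

C_s ≈ 5.57 mg/L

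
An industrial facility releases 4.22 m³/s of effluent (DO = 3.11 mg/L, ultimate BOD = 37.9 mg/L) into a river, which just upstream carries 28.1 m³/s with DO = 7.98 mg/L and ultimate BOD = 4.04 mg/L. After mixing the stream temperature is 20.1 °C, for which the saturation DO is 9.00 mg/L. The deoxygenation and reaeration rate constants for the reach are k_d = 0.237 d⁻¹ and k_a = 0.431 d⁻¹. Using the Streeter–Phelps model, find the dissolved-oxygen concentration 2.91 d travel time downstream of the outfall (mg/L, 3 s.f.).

Mixed DO = (28.1×7.98 + 4.22×3.11)/(28.1+4.22) = 237.4/32.32 = 7.344 mg/L.
Mixed L₀ = (28.1×4.04 + 4.22×37.9)/(32.32) = 273.5/32.32 = 8.461 mg/L.
Initial deficit D₀ = C_s − DO₀ = 9.00 − 7.344 = 1.656 mg/L.
D(2.91) = [0.237×8.461/(0.431−0.237)](e^(−0.237×2.91) − e^(−0.431×2.91)) + 1.656 e^(−0.431×2.91)
= 10.34 × (0.5017 − 0.2853) + 1.656 × 0.2853 = 2.710 mg/L.
DO = 9.00 − 2.710 = 6.290 mg/L.

DO ≈ 6.29 mg/L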